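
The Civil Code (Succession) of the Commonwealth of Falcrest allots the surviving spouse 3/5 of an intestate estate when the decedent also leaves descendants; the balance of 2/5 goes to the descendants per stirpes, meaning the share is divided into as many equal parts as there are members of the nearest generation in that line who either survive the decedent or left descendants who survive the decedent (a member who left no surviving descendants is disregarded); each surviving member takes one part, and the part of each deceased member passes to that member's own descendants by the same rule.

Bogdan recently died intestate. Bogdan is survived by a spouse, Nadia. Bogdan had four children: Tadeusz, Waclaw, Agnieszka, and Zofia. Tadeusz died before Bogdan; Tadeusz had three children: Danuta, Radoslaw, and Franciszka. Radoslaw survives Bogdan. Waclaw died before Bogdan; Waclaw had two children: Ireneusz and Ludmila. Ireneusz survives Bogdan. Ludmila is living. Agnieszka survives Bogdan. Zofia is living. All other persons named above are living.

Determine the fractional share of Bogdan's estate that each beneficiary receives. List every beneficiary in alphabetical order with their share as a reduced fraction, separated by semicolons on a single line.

Nadia, as surviving spouse, takes 3/5.
The remaining 2/5 passes to Bogdan's descendants per stirpes.
The 2/5 is divided into 4 equal shares of 1/10 among Tadeusz, Waclaw, Agnieszka, Zofia.
Tadeusz predeceased; the 1/10 allotted to Tadeusz's branch passes to Tadeusz's issue by representation.
The 1/10 is divided into 3 equal shares of 1/30 among Danuta, Radoslaw, Franciszka.
Danuta is living and takes 1/30.
Radoslaw is living and takes 1/30.
Franciszka is living and takes 1/30.
Waclaw predeceased; the 1/10 allotted to Waclaw's branch passes to Waclaw's issue by representation.
The 1/10 is divided into 2 equal shares of 1/20 among Ireneusz, Ludmila.
Ireneusz is living and takes 1/20.
Ludmila is living and takes 1/20.
Agnieszka is living and takes 1/10.
Zofia is living and takes 1/10.

Agnieszka 1/10; Danuta 1/30; Franciszka 1/30; Ireneusz 1/20; Ludmila 1/20; Nadia 3/5; Radoslaw 1/30; Zofia 1/10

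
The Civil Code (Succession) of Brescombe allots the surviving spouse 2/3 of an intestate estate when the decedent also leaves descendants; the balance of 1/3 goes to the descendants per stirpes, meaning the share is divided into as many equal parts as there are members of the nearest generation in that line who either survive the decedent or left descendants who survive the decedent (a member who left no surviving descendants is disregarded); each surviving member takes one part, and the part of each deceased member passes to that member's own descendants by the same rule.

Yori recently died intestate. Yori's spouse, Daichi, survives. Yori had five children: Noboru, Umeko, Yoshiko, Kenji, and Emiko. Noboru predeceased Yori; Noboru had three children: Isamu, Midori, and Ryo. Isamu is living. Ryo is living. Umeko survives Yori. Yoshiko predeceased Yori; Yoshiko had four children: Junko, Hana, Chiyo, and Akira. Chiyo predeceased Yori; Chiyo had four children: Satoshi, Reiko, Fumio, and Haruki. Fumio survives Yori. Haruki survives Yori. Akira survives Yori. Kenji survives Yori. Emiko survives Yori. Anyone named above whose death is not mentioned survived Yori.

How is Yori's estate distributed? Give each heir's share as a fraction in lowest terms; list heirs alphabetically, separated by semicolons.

Daichi, as surviving spouse, takes 2/3.
The remaining 1/3 passes to Yori's descendants per stirpes.
The 1/3 is divided into 5 equal shares of 1/15 among Noboru, Umeko, Yoshiko, Kenji, Emiko.
Noboru predeceased; the 1/15 allotted to Noboru's branch passes to Noboru's issue by representation.
The 1/15 is divided into 3 equal shares of 1/45 among Isamu, Midori, Ryo.
Isamu is living and takes 1/45.
Midori is living and takes 1/45.
Ryo is living and takes 1/45.
Umeko is living and takes 1/15.
Yoshiko predeceased; the 1/15 allotted to Yoshiko's branch passes to Yoshiko's issue by representation.
The 1/15 is divided into 4 equal shares of 1/60 among Junko, Hana, Chiyo, Akira.
Junko is living and takes 1/60.
Hana is living and takes 1/60.
Chiyo predeceased; the 1/60 allotted to Chiyo's branch passes to Chiyo's issue by representation.
The 1/60 is divided into 4 equal shares of 1/240 among Satoshi, Reiko, Fumio, Haruki.
Satoshi is living and takes 1/240.
Reiko is living and takes 1/240.
Fumio is living and takes 1/240.
Haruki is living and takes 1/240.
Akira is living and takes 1/60.
Kenji is living and takes 1/15.
Emiko is living and takes 1/15.

Akira 1/60; Daichi 2/3; Emiko 1/15; Fumio 1/240; Hana 1/60; Haruki 1/240; Isamu 1/45; Junko 1/60; Kenji 1/15; Midori 1/45; Reiko 1/240; Ryo 1/45; Satoshi 1/240; Umeko 1/15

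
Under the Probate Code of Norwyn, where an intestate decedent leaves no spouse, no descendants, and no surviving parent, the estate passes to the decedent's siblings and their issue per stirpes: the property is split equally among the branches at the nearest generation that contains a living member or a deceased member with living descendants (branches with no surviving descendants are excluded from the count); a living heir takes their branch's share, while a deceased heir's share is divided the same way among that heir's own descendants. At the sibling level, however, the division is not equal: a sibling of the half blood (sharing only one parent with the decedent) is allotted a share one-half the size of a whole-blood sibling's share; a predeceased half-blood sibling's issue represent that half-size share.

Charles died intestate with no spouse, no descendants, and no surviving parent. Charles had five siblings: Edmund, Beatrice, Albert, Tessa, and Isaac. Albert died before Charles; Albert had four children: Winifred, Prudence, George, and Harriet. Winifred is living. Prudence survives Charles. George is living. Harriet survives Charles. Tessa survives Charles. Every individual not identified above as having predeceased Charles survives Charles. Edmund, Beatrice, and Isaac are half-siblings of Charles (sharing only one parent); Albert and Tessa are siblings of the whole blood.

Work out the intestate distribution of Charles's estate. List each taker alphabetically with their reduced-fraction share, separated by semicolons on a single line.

Beatrice 1/7; Edmund 1/7; George 1/14; Harriet 1/14; Isaac 1/7; Prudence 1/14; Tessa 2/7; Winifred 1/14

No spouse, descendants, or parent survives, so the estate passes to Charles's siblings per stirpes.
Half-blood siblings count for one-half the weight of whole-blood siblings at the initial division.
Dividing 1 in proportion to weights (total weight 7/2): Edmund (weight 1/2) → 1/7; Beatrice (weight 1/2) → 1/7; Albert (weight 1) → 2/7; Tessa (weight 1) → 2/7; Isaac (weight 1/2) → 1/7.
Edmund is living and takes 1/7.
Beatrice is living and takes 1/7.
Albert predeceased; the 2/7 allotted to Albert's branch passes to Albert's issue by representation.
The 2/7 is divided into 4 equal shares of 1/14 among Winifred, Prudence, George, Harriet.
Winifred is living and takes 1/14.
Prudence is living and takes 1/14.
George is living and takes 1/14.
Harriet is living and takes 1/14.
Tessa is living and takes 2/7.
Isaac is living and takes 1/7.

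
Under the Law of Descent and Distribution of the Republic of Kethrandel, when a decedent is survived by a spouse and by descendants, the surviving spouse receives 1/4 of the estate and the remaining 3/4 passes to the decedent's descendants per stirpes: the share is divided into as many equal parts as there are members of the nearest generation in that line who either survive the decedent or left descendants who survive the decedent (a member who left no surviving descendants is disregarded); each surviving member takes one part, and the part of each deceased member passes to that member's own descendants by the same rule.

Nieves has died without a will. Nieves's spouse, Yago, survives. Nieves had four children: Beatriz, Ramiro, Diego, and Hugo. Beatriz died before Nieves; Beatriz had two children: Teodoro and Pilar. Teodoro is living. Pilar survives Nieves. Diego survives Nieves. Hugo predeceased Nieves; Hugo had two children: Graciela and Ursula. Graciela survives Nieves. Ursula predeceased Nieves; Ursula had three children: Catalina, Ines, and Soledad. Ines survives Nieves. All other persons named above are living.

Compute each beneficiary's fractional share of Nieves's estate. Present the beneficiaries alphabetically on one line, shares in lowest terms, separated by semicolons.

Yago, as surviving spouse, takes 1/4.
The remaining 3/4 passes to Nieves's descendants per stirpes.
The 3/4 is divided into 4 equal shares of 3/16 among Beatriz, Ramiro, Diego, Hugo.
Beatriz predeceased; the 3/16 allotted to Beatriz's branch passes to Beatriz's issue by representation.
The 3/16 is divided into 2 equal shares of 3/32 among Teodoro, Pilar.
Teodoro is living and takes 3/32.
Pilar is living and takes 3/32.
Ramiro is living and takes 3/16.
Diego is living and takes 3/16.
Hugo predeceased; the 3/16 allotted to Hugo's branch passes to Hugo's issue by representation.
The 3/16 is divided into 2 equal shares of 3/32 among Graciela, Ursula.
Graciela is living and takes 3/32.
Ursula predeceased; the 3/32 allotted to Ursula's branch passes to Ursula's issue by representation.
The 3/32 is divided into 3 equal shares of 1/32 among Catalina, Ines, Soledad.
Catalina is living and takes 1/32.
Ines is living and takes 1/32.
Soledad is living and takes 1/32.

Catalina 1/32; Diego 3/16; Graciela 3/32; Ines 1/32; Pilar 3/32; Ramiro 3/16; Soledad 1/32; Teodoro 3/32; Yago 1/4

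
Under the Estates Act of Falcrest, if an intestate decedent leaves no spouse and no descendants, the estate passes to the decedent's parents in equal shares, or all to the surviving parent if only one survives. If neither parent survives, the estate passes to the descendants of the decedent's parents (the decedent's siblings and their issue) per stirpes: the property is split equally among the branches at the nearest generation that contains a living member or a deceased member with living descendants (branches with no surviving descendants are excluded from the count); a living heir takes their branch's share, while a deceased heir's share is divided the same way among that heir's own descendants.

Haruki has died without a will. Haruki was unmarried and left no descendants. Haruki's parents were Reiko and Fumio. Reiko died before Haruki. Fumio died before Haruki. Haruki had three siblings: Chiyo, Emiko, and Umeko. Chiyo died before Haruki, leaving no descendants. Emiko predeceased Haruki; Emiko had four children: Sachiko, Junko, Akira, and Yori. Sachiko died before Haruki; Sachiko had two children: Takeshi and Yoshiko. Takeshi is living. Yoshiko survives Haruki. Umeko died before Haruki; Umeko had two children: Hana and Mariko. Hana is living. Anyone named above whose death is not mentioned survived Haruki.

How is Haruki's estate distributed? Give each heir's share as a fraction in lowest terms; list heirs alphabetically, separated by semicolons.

Neither parent survives and there are no descendants, so the estate passes to Haruki's siblings and their issue per stirpes.
Chiyo left no surviving issue, so that branch lapses and is disregarded.
The estate is divided into 2 equal shares of 1/2 among Emiko, Umeko.
Emiko predeceased; the 1/2 allotted to Emiko's branch passes to Emiko's issue by representation.
The 1/2 is divided into 4 equal shares of 1/8 among Sachiko, Junko, Akira, Yori.
Sachiko predeceased; the 1/8 allotted to Sachiko's branch passes to Sachiko's issue by representation.
The 1/8 is divided into 2 equal shares of 1/16 among Takeshi, Yoshiko.
Takeshi is living and takes 1/16.
Yoshiko is living and takes 1/16.
Junko is living and takes 1/8.
Akira is living and takes 1/8.
Yori is living and takes 1/8.
Umeko predeceased; the 1/2 allotted to Umeko's branch passes to Umeko's issue by representation.
The 1/2 is divided into 2 equal shares of 1/4 among Hana, Mariko.
Hana is living and takes 1/4.
Mariko is living and takes 1/4.

Akira 1/8; Hana 1/4; Junko 1/8; Mariko 1/4; Takeshi 1/16; Yori 1/8; Yoshiko 1/16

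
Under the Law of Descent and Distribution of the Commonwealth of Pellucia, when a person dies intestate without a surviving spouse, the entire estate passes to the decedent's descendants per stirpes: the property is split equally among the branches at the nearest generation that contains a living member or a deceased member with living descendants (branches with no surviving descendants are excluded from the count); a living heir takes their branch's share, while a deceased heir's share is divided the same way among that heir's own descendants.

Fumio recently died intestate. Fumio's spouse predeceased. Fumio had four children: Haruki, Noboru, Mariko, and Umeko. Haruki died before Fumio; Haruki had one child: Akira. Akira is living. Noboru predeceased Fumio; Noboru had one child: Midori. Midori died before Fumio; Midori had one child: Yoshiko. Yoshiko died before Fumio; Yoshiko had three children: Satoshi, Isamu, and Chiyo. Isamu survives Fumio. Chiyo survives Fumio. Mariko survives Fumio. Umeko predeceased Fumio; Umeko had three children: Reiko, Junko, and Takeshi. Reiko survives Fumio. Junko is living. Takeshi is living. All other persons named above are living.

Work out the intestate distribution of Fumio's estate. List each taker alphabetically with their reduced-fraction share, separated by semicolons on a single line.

Akira 1/4; Chiyo 1/12; Isamu 1/12; Junko 1/12; Mariko 1/4; Reiko 1/12; Satoshi 1/12; Takeshi 1/12

There is no surviving spouse, so the entire estate passes to Fumio's descendants per stirpes.
The estate is divided into 4 equal shares of 1/4 among Haruki, Noboru, Mariko, Umeko.
Haruki predeceased; the 1/4 allotted to Haruki's branch passes to Haruki's issue by representation.
Akira is the sole taker at this level and receives the full 1/4.
Noboru predeceased; the 1/4 allotted to Noboru's branch passes to Noboru's issue by representation.
Midori's line is the sole branch at this level, so the full 1/4 passes to Midori's issue by representation.
Yoshiko's line is the sole branch at this level, so the full 1/4 passes to Yoshiko's issue by representation.
The 1/4 is divided into 3 equal shares of 1/12 among Satoshi, Isamu, Chiyo.
Satoshi is living and takes 1/12.
Isamu is living and takes 1/12.
Chiyo is living and takes 1/12.
Mariko is living and takes 1/4.
Umeko predeceased; the 1/4 allotted to Umeko's branch passes to Umeko's issue by representation.
The 1/4 is divided into 3 equal shares of 1/12 among Reiko, Junko, Takeshi.
Reiko is living and takes 1/12.
Junko is living and takes 1/12.
Takeshi is living and takes 1/12.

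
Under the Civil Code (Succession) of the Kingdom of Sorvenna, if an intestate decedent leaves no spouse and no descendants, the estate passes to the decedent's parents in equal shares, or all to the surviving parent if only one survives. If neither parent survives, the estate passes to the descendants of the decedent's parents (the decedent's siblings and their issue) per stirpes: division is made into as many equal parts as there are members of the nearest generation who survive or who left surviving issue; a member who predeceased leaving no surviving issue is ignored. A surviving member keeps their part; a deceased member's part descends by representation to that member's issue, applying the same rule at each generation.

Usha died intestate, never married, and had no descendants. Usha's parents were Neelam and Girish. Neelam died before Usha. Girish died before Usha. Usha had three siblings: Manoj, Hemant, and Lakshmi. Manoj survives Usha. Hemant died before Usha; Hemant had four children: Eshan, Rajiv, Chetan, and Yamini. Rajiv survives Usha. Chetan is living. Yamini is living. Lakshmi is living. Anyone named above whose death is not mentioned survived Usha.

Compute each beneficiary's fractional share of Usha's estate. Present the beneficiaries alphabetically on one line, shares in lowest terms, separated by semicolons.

Chetan 1/12; Eshan 1/12; Lakshmi 1/3; Manoj 1/3; Rajiv 1/12; Yamini 1/12

Neither parent survives and there are no descendants, so the estate passes to Usha's siblings and their issue per stirpes.
The estate is divided into 3 equal shares of 1/3 among Manoj, Hemant, Lakshmi.
Manoj is living and takes 1/3.
Hemant predeceased; the 1/3 allotted to Hemant's branch passes to Hemant's issue by representation.
The 1/3 is divided into 4 equal shares of 1/12 among Eshan, Rajiv, Chetan, Yamini.
Eshan is living and takes 1/12.
Rajiv is living and takes 1/12.
Chetan is living and takes 1/12.
Yamini is living and takes 1/12.
Lakshmi is living and takes 1/3.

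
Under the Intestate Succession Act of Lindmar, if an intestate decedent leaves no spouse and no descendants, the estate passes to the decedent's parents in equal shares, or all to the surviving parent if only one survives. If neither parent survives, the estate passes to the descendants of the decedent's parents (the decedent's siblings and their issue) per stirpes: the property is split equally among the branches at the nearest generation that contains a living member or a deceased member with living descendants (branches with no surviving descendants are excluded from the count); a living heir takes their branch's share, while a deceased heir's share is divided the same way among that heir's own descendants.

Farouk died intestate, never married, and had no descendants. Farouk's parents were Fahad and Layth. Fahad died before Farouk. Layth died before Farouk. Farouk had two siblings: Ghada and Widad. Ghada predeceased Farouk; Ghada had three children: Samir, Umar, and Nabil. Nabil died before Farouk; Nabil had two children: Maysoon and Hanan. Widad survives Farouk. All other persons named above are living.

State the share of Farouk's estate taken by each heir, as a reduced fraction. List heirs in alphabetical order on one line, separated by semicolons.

Hanan 1/12; Maysoon 1/12; Samir 1/6; Umar 1/6; Widad 1/2

Neither parent survives and there are no descendants, so the estate passes to Farouk's siblings and their issue per stirpes.
The estate is divided into 2 equal shares of 1/2 among Ghada, Widad.
Ghada predeceased; the 1/2 allotted to Ghada's branch passes to Ghada's issue by representation.
The 1/2 is divided into 3 equal shares of 1/6 among Samir, Umar, Nabil.
Samir is living and takes 1/6.
Umar is living and takes 1/6.
Nabil predeceased; the 1/6 allotted to Nabil's branch passes to Nabil's issue by representation.
The 1/6 is divided into 2 equal shares of 1/12 among Maysoon, Hanan.
Maysoon is living and takes 1/12.
Hanan is living and takes 1/12.
Widad is living and takes 1/2.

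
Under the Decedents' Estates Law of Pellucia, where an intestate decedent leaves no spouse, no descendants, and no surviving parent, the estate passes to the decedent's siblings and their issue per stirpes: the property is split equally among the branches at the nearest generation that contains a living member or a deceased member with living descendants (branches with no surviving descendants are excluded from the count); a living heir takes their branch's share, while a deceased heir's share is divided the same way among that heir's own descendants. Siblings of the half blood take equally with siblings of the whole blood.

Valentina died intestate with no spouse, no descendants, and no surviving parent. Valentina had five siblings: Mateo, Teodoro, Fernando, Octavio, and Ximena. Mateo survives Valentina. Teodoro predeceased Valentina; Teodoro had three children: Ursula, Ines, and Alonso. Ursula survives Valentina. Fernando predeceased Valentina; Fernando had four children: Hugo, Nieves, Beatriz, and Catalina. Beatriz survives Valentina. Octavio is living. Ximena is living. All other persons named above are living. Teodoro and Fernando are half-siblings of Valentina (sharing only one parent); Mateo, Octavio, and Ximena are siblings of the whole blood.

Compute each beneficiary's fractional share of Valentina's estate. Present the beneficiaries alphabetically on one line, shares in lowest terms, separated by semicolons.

Alonso 1/15; Beatriz 1/20; Catalina 1/20; Hugo 1/20; Ines 1/15; Mateo 1/5; Nieves 1/20; Octavio 1/5; Ursula 1/15; Ximena 1/5

No spouse, descendants, or parent survives, so the estate passes to Valentina's siblings per stirpes.
Half-blood and whole-blood siblings take equally under the stated rule.
The estate is divided into 5 equal shares of 1/5 among Mateo, Teodoro, Fernando, Octavio, Ximena.
Mateo is living and takes 1/5.
Teodoro predeceased; the 1/5 allotted to Teodoro's branch passes to Teodoro's issue by representation.
The 1/5 is divided into 3 equal shares of 1/15 among Ursula, Ines, Alonso.
Ursula is living and takes 1/15.
Ines is living and takes 1/15.
Alonso is living and takes 1/15.
Fernando predeceased; the 1/5 allotted to Fernando's branch passes to Fernando's issue by representation.
The 1/5 is divided into 4 equal shares of 1/20 among Hugo, Nieves, Beatriz, Catalina.
Hugo is living and takes 1/20.
Nieves is living and takes 1/20.
Beatriz is living and takes 1/20.
Catalina is living and takes 1/20.
Octavio is living and takes 1/5.
Ximena is living and takes 1/5.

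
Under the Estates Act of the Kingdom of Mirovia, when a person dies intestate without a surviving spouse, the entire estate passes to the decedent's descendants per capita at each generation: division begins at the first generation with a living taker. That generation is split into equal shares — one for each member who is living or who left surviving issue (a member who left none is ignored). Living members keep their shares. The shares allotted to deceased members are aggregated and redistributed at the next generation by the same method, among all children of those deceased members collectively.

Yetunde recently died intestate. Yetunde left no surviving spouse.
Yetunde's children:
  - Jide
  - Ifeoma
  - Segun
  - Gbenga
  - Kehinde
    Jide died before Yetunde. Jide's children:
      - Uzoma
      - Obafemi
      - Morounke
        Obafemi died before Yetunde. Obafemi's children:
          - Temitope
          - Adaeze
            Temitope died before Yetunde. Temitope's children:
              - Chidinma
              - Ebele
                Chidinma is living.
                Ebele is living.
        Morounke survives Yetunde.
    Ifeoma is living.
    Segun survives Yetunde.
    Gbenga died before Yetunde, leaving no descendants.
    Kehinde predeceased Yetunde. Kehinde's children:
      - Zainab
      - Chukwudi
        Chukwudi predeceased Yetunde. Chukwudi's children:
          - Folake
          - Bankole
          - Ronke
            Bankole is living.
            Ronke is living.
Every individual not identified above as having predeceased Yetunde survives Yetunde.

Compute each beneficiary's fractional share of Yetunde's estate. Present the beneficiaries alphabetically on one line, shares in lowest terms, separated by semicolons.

There is no surviving spouse, so the entire estate passes to Yetunde's descendants per capita at each generation.
At generation 1 (Jide, Ifeoma, Segun, Kehinde) there are 4 shares of (1)/4 = 1/4 each.
Living: Ifeoma and Segun — each takes 1/4.
Deceased: Jide and Kehinde. Their combined 1/2 is pooled and carried to generation 2.
At generation 2 (Uzoma, Obafemi, Morounke, Zainab, Chukwudi) there are 5 shares of (1/2)/5 = 1/10 each.
Living: Uzoma, Morounke, and Zainab — each takes 1/10.
Deceased: Obafemi and Chukwudi. Their combined 1/5 is pooled and carried to generation 3.
At generation 3 (Temitope, Adaeze, Folake, Bankole, Ronke) there are 5 shares of (1/5)/5 = 1/25 each.
Living: Adaeze, Folake, Bankole, and Ronke — each takes 1/25.
Deceased: Temitope. That 1/25 share is carried to generation 4.
At generation 4 (Chidinma, Ebele) there are 2 shares of (1/25)/2 = 1/50 each.
Living: Chidinma and Ebele — each takes 1/50.

Adaeze 1/25; Bankole 1/25; Chidinma 1/50; Ebele 1/50; Folake 1/25; Ifeoma 1/4; Morounke 1/10; Ronke 1/25; Segun 1/4; Uzoma 1/10; Zainab 1/10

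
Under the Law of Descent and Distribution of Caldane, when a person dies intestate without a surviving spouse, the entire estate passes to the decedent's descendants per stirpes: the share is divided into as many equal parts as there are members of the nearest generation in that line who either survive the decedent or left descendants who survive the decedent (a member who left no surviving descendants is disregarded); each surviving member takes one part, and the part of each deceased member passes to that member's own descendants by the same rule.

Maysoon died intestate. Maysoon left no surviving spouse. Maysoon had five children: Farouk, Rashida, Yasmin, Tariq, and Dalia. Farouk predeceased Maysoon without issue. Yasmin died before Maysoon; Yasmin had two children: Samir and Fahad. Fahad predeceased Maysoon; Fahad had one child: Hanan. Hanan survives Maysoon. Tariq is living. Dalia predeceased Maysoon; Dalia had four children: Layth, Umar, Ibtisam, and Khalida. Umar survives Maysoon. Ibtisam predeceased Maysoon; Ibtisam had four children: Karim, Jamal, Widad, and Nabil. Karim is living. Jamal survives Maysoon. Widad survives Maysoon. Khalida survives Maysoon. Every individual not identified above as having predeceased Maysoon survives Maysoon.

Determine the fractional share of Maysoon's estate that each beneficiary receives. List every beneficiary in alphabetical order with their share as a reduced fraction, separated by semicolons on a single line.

There is no surviving spouse, so the entire estate passes to Maysoon's descendants per stirpes.
Farouk left no surviving issue, so that branch lapses and is disregarded.
The estate is divided into 4 equal shares of 1/4 among Rashida, Yasmin, Tariq, Dalia.
Rashida is living and takes 1/4.
Yasmin predeceased; the 1/4 allotted to Yasmin's branch passes to Yasmin's issue by representation.
The 1/4 is divided into 2 equal shares of 1/8 among Samir, Fahad.
Samir is living and takes 1/8.
Fahad predeceased; the 1/8 allotted to Fahad's branch passes to Fahad's issue by representation.
Hanan is the sole taker at this level and receives the full 1/8.
Tariq is living and takes 1/4.
Dalia predeceased; the 1/4 allotted to Dalia's branch passes to Dalia's issue by representation.
The 1/4 is divided into 4 equal shares of 1/16 among Layth, Umar, Ibtisam, Khalida.
Layth is living and takes 1/16.
Umar is living and takes 1/16.
Ibtisam predeceased; the 1/16 allotted to Ibtisam's branch passes to Ibtisam's issue by representation.
The 1/16 is divided into 4 equal shares of 1/64 among Karim, Jamal, Widad, Nabil.
Karim is living and takes 1/64.
Jamal is living and takes 1/64.
Widad is living and takes 1/64.
Nabil is living and takes 1/64.
Khalida is living and takes 1/16.

Hanan 1/8; Jamal 1/64; Karim 1/64; Khalida 1/16; Layth 1/16; Nabil 1/64; Rashida 1/4; Samir 1/8; Tariq 1/4; Umar 1/16; Widad 1/64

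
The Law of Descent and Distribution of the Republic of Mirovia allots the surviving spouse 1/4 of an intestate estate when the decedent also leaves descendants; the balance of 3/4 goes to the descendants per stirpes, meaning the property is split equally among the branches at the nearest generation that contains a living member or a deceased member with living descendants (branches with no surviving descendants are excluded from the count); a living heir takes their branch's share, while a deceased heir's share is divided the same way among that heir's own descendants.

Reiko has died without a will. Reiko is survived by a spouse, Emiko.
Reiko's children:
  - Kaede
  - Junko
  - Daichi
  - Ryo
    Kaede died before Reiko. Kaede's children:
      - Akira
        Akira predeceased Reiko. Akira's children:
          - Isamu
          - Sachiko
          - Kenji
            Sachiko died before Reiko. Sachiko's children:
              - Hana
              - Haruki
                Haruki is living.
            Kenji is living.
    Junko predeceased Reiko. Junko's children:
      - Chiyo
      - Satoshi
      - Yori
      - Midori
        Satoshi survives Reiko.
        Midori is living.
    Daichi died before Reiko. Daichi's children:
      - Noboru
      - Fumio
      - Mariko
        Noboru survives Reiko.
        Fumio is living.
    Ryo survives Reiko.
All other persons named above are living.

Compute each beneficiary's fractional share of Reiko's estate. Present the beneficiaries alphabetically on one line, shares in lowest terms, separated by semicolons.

Chiyo 3/64; Emiko 1/4; Fumio 1/16; Hana 1/32; Haruki 1/32; Isamu 1/16; Kenji 1/16; Mariko 1/16; Midori 3/64; Noboru 1/16; Ryo 3/16; Satoshi 3/64; Yori 3/64

Emiko, as surviving spouse, takes 1/4.
The remaining 3/4 passes to Reiko's descendants per stirpes.
The 3/4 is divided into 4 equal shares of 3/16 among Kaede, Junko, Daichi, Ryo.
Kaede predeceased; the 3/16 allotted to Kaede's branch passes to Kaede's issue by representation.
Akira's line is the sole branch at this level, so the full 3/16 passes to Akira's issue by representation.
The 3/16 is divided into 3 equal shares of 1/16 among Isamu, Sachiko, Kenji.
Isamu is living and takes 1/16.
Sachiko predeceased; the 1/16 allotted to Sachiko's branch passes to Sachiko's issue by representation.
The 1/16 is divided into 2 equal shares of 1/32 among Hana, Haruki.
Hana is living and takes 1/32.
Haruki is living and takes 1/32.
Kenji is living and takes 1/16.
Junko predeceased; the 3/16 allotted to Junko's branch passes to Junko's issue by representation.
The 3/16 is divided into 4 equal shares of 3/64 among Chiyo, Satoshi, Yori, Midori.
Chiyo is living and takes 3/64.
Satoshi is living and takes 3/64.
Yori is living and takes 3/64.
Midori is living and takes 3/64.
Daichi predeceased; the 3/16 allotted to Daichi's branch passes to Daichi's issue by representation.
The 3/16 is divided into 3 equal shares of 1/16 among Noboru, Fumio, Mariko.
Noboru is living and takes 1/16.
Fumio is living and takes 1/16.
Mariko is living and takes 1/16.
Ryo is living and takes 3/16.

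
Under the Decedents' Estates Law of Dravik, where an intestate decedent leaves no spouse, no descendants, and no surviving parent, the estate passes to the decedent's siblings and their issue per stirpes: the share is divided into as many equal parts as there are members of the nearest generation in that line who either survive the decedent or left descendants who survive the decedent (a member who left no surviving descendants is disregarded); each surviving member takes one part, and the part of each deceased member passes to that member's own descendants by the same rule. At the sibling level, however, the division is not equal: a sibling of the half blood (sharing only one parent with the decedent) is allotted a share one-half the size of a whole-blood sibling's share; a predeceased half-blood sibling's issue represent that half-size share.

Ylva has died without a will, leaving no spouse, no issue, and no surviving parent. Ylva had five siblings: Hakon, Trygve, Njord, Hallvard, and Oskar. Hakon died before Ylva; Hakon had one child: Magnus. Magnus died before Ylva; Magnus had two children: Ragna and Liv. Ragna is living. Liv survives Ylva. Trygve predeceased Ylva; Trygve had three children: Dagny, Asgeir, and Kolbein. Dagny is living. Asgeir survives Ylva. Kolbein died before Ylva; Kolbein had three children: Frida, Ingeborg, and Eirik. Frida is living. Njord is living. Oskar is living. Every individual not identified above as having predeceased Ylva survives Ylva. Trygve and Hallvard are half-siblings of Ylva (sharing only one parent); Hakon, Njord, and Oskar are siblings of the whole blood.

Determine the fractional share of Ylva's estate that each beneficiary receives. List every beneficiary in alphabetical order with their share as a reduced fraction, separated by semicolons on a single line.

Asgeir 1/24; Dagny 1/24; Eirik 1/72; Frida 1/72; Hallvard 1/8; Ingeborg 1/72; Liv 1/8; Njord 1/4; Oskar 1/4; Ragna 1/8

No spouse, descendants, or parent survives, so the estate passes to Ylva's siblings per stirpes.
Half-blood siblings count for one-half the weight of whole-blood siblings at the initial division.
Dividing 1 in proportion to weights (total weight 4): Hakon (weight 1) → 1/4; Trygve (weight 1/2) → 1/8; Njord (weight 1) → 1/4; Hallvard (weight 1/2) → 1/8; Oskar (weight 1) → 1/4.
Hakon predeceased; the 1/4 allotted to Hakon's branch passes to Hakon's issue by representation.
Magnus's line is the sole branch at this level, so the full 1/4 passes to Magnus's issue by representation.
The 1/4 is divided into 2 equal shares of 1/8 among Ragna, Liv.
Ragna is living and takes 1/8.
Liv is living and takes 1/8.
Trygve predeceased; the 1/8 allotted to Trygve's branch passes to Trygve's issue by representation.
The 1/8 is divided into 3 equal shares of 1/24 among Dagny, Asgeir, Kolbein.
Dagny is living and takes 1/24.
Asgeir is living and takes 1/24.
Kolbein predeceased; the 1/24 allotted to Kolbein's branch passes to Kolbein's issue by representation.
The 1/24 is divided into 3 equal shares of 1/72 among Frida, Ingeborg, Eirik.
Frida is living and takes 1/72.
Ingeborg is living and takes 1/72.
Eirik is living and takes 1/72.
Njord is living and takes 1/4.
Hallvard is living and takes 1/8.
Oskar is living and takes 1/4.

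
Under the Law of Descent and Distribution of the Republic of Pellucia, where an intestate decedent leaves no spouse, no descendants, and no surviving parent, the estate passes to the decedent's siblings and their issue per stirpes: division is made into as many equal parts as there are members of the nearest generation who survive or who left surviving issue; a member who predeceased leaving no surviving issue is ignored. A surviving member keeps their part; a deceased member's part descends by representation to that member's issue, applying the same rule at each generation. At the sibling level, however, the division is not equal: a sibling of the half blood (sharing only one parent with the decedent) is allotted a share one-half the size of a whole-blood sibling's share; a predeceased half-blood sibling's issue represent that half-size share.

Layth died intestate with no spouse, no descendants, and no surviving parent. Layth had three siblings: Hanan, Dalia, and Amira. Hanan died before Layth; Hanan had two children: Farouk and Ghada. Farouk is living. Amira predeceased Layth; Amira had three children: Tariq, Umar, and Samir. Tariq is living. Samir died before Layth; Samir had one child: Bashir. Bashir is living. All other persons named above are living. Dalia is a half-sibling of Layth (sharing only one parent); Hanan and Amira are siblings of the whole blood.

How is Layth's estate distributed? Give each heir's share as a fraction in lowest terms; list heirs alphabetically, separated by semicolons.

No spouse, descendants, or parent survives, so the estate passes to Layth's siblings per stirpes.
Half-blood siblings count for one-half the weight of whole-blood siblings at the initial division.
Dividing 1 in proportion to weights (total weight 5/2): Hanan (weight 1) → 2/5; Dalia (weight 1/2) → 1/5; Amira (weight 1) → 2/5.
Hanan predeceased; the 2/5 allotted to Hanan's branch passes to Hanan's issue by representation.
The 2/5 is divided into 2 equal shares of 1/5 among Farouk, Ghada.
Farouk is living and takes 1/5.
Ghada is living and takes 1/5.
Dalia is living and takes 1/5.
Amira predeceased; the 2/5 allotted to Amira's branch passes to Amira's issue by representation.
The 2/5 is divided into 3 equal shares of 2/15 among Tariq, Umar, Samir.
Tariq is living and takes 2/15.
Umar is living and takes 2/15.
Samir predeceased; the 2/15 allotted to Samir's branch passes to Samir's issue by representation.
Bashir is the sole taker at this level and receives the full 2/15.

Bashir 2/15; Dalia 1/5; Farouk 1/5; Ghada 1/5; Tariq 2/15; Umar 2/15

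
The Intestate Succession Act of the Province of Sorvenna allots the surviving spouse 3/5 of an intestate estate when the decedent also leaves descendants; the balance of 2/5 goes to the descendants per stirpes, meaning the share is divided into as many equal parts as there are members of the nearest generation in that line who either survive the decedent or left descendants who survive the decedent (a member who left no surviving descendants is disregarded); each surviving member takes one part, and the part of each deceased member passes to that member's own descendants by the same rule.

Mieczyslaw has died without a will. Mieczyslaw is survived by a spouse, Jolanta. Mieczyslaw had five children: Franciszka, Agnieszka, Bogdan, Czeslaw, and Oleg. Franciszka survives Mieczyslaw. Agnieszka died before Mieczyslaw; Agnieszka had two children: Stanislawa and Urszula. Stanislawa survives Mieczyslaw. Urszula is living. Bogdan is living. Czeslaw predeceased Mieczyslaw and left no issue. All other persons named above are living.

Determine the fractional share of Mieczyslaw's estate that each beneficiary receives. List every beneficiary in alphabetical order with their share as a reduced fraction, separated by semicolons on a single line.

Bogdan 1/10; Franciszka 1/10; Jolanta 3/5; Oleg 1/10; Stanislawa 1/20; Urszula 1/20

Jolanta, as surviving spouse, takes 3/5.
The remaining 2/5 passes to Mieczyslaw's descendants per stirpes.
Czeslaw left no surviving issue, so that branch lapses and is disregarded.
The 2/5 is divided into 4 equal shares of 1/10 among Franciszka, Agnieszka, Bogdan, Oleg.
Franciszka is living and takes 1/10.
Agnieszka predeceased; the 1/10 allotted to Agnieszka's branch passes to Agnieszka's issue by representation.
The 1/10 is divided into 2 equal shares of 1/20 among Stanislawa, Urszula.
Stanislawa is living and takes 1/20.
Urszula is living and takes 1/20.
Bogdan is living and takes 1/10.
Oleg is living and takes 1/10.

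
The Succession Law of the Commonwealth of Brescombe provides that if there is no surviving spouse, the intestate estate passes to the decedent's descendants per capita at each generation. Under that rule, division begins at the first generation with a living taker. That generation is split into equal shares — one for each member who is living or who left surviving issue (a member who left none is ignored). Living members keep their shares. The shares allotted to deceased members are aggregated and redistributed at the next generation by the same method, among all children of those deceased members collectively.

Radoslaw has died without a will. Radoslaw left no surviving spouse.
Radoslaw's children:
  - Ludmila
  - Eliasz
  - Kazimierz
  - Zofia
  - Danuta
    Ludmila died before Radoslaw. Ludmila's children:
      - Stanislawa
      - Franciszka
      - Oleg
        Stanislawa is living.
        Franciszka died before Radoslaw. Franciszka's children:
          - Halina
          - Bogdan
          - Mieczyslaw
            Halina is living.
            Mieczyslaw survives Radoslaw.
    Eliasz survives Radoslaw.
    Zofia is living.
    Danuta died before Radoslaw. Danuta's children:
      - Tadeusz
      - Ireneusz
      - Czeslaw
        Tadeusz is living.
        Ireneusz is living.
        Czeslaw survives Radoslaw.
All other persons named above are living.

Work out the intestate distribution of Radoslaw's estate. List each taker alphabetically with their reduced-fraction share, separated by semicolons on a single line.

Bogdan 1/45; Czeslaw 1/15; Eliasz 1/5; Halina 1/45; Ireneusz 1/15; Kazimierz 1/5; Mieczyslaw 1/45; Oleg 1/15; Stanislawa 1/15; Tadeusz 1/15; Zofia 1/5

There is no surviving spouse, so the entire estate passes to Radoslaw's descendants per capita at each generation.
At generation 1 (Ludmila, Eliasz, Kazimierz, Zofia, Danuta) there are 5 shares of (1)/5 = 1/5 each.
Living: Eliasz, Kazimierz, and Zofia — each takes 1/5.
Deceased: Ludmila and Danuta. Their combined 2/5 is pooled and carried to generation 2.
At generation 2 (Stanislawa, Franciszka, Oleg, Tadeusz, Ireneusz, Czeslaw) there are 6 shares of (2/5)/6 = 1/15 each.
Living: Stanislawa, Oleg, Tadeusz, Ireneusz, and Czeslaw — each takes 1/15.
Deceased: Franciszka. That 1/15 share is carried to generation 3.
At generation 3 (Halina, Bogdan, Mieczyslaw) there are 3 shares of (1/15)/3 = 1/45 each.
Living: Halina, Bogdan, and Mieczyslaw — each takes 1/45.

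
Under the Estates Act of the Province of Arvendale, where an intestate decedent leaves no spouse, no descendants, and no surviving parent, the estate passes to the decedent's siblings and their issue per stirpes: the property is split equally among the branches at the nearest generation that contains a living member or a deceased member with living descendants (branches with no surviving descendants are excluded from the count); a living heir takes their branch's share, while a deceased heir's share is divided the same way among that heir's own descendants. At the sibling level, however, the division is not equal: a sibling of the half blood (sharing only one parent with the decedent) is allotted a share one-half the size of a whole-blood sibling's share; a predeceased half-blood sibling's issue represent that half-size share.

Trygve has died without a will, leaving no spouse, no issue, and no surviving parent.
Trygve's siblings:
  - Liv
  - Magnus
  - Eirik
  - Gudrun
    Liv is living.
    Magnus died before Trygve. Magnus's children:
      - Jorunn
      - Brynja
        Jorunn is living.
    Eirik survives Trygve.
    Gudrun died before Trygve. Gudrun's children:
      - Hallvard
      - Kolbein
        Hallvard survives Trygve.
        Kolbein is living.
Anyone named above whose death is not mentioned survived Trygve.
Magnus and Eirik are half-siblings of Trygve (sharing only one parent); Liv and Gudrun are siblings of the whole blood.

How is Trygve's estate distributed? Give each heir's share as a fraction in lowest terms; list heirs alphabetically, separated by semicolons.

No spouse, descendants, or parent survives, so the estate passes to Trygve's siblings per stirpes.
Half-blood siblings count for one-half the weight of whole-blood siblings at the initial division.
Dividing 1 in proportion to weights (total weight 3): Liv (weight 1) → 1/3; Magnus (weight 1/2) → 1/6; Eirik (weight 1/2) → 1/6; Gudrun (weight 1) → 1/3.
Liv is living and takes 1/3.
Magnus predeceased; the 1/6 allotted to Magnus's branch passes to Magnus's issue by representation.
The 1/6 is divided into 2 equal shares of 1/12 among Jorunn, Brynja.
Jorunn is living and takes 1/12.
Brynja is living and takes 1/12.
Eirik is living and takes 1/6.
Gudrun predeceased; the 1/3 allotted to Gudrun's branch passes to Gudrun's issue by representation.
The 1/3 is divided into 2 equal shares of 1/6 among Hallvard, Kolbein.
Hallvard is living and takes 1/6.
Kolbein is living and takes 1/6.

Brynja 1/12; Eirik 1/6; Hallvard 1/6; Jorunn 1/12; Kolbein 1/6; Liv 1/3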